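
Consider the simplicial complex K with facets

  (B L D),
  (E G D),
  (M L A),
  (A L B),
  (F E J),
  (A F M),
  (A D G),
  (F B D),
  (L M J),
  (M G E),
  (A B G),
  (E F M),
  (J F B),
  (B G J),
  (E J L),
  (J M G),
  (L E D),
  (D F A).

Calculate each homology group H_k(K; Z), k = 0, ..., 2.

Take the total order A < B < D < E < F < G < J < L < M on the vertex set. Then K (dimension 2) consists of the simplices:

  0-simplices (9): A, B, D, E, F, G, J, L, M
  1-simplices (27): AB, AD, AF, AG, AL, AM, BD, BF, BG, BJ, BL, DE, DF, DG, DL, EF, EG, EJ, EL, EM, FJ, FM, GJ, GM, JL, JM, LM
  2-simplices (18): ABG, ABL, ADF, ADG, AFM, ALM, BDF, BDL, BFJ, BGJ, DEG, DEL, EFJ, EFM, EGM, EJL, GJM, JLM

so the chain groups are C_0 ≅ Z^9, C_1 ≅ Z^27, C_2 ≅ Z^18.

∂_1: C_1 → C_0 sends each edge [p,q] (with p < q) to q − p. For instance
  ∂EG = G − E.
This gives a 9×27 integer matrix of rank 8; reducing to Smith normal form yields diagonal entries (1,1,1,1,1,1,1,1).

Boundary ∂_2: C_2 → C_1 maps a triangle to the signed sum of its edges. For instance
  ∂BDF = DF − BF + BD,
  ∂EFJ = FJ − EJ + EF.
The 27×18 boundary matrix has rank 18 and Smith normal form diag(1,1,1,1,1,1,1,1,1,1,1,1,1,1,1,1,1,2).

Now H_k = ker ∂_k / im ∂_{k+1}, so:

  H_0: rank C_0 − rank ∂_1 = 9 − 8 = 1, and the invariant factors of ∂_1 are all 1, so H_0 = Z.
  H_1: rank ker ∂_1 − rank ∂_2 = (27 − 8) − 18 = 1, and ∂_2 has invariant factor 2 > 1, so H_1 = Z ⊕ Z/2.
  H_2: rank ker ∂_2 − rank ∂_3 = (18 − 18) − 0 = 0, and there is no ∂_3, so H_2 = 0.

(K is a triangulation of the Klein bottle.)

H_0 = Z,  H_1 = Z ⊕ Z/2,  H_2 = 0.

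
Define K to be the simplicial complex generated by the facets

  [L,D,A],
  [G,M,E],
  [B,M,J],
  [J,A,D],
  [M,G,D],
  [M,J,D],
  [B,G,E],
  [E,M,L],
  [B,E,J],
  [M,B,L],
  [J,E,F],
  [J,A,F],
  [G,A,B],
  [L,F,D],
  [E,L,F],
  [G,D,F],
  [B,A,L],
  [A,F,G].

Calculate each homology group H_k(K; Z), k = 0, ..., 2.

H_0 = Z,  H_1 = Z ⊕ Z/2Z,  H_2 = 0.

K has 9 vertices, 27 edges, 18 triangles.
rank ∂_0 = 0, rank ∂_1 = 8 ⇒ b_0 = 9 − 0 − 8 = 1; all invariant factors of ∂_1 are 1 so no torsion. So H_0 = Z.
rank ∂_1 = 8, rank ∂_2 = 18 ⇒ b_1 = 27 − 8 − 18 = 1; ∂_2 has invariant factor(s) [2] giving torsion. So H_1 = Z ⊕ Z/2Z.
rank ∂_2 = 18, rank ∂_3 = 0 ⇒ b_2 = 18 − 18 − 0 = 0. So H_2 = 0.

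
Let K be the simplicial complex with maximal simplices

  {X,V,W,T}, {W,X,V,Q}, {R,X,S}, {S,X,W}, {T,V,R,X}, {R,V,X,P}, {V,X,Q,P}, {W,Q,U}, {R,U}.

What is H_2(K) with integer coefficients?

H_2 ≅ 0.

We work with the vertex ordering P < Q < R < S < T < U < V < W < X. The simplices of K, each written with vertices in increasing order, are:

  0-simplices (9): P, Q, R, S, T, U, V, W, X
  1-simplices (22): PQ, PR, PV, PX, QU, QV, QW, QX, RS, RT, RU, RV, RX, SW, SX, TV, TW, TX, UW, VW, VX, WX
  2-simplices (18): PQV, PQX, PRV, PRX, PVX, QUW, QVW, QVX, QWX, RSX, RTV, RTX, RVX, SWX, TVW, TVX, TWX, VWX
  3-simplices (5): PQVX, PRVX, QVWX, RTVX, TVWX

Hence C_0 ≅ Z^9, C_1 ≅ Z^22, C_2 ≅ Z^18, C_3 ≅ Z^5.

Boundary ∂_1: C_1 → C_0 is given by ∂[p,q] = [q] − [p]. For instance
  ∂QX = X − Q.
As a 9×22 matrix over Z this has rank 8, with invariant factors (1,1,1,1,1,1,1,1).

The boundary map ∂_2: C_2 → C_1 acts by ∂[p,q,r] = [q,r] − [p,r] + [p,q]. For instance
  ∂QVW = VW − QW + QV,
  ∂RTX = TX − RX + RT.
This gives a 22×18 integer matrix of rank 13; reducing to Smith normal form yields diagonal entries (1,1,1,1,1,1,1,1,1,1,1,1,1).

The boundary map ∂_3: C_3 → C_2 sends each 3-simplex σ to the alternating sum Σ_i (−1)^i (σ with its i-th vertex removed). For instance
  ∂QVWX = VWX − QWX + QVX − QVW,
  ∂RTVX = TVX − RVX + RTX − RTV.
As a 18×5 matrix over Z this has rank 5, with invariant factors (1,1,1,1,1).

Now H_k = ker ∂_k / im ∂_{k+1}, so:

  H_2: rank ker ∂_2 − rank ∂_3 = (18 − 13) − 5 = 0, and the invariant factors of ∂_3 are all 1, so H_2 ≅ 0.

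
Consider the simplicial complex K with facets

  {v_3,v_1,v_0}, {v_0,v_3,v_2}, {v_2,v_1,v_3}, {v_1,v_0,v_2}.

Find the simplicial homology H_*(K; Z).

Take the total order v_0 < v_1 < v_2 < v_3 on the vertex set. Then K (dimension 2) consists of the simplices:

  0-simplices (4): [v_0], [v_1], [v_2], [v_3]
  1-simplices (6): [v_0,v_1], [v_0,v_2], [v_0,v_3], [v_1,v_2], [v_1,v_3], [v_2,v_3]
  2-simplices (4): [v_0,v_1,v_2], [v_0,v_1,v_3], [v_0,v_2,v_3], [v_1,v_2,v_3]

giving chain groups C_0 ≅ Z^4, C_1 ≅ Z^6, C_2 ≅ Z^4.

Boundary ∂_1: C_1 → C_0 sends each edge [p,q] (with p < q) to q − p.
The resulting 4×6 matrix has rank 3, and its Smith normal form has invariant factors (1,1,1).

Boundary ∂_2: C_2 → C_1 maps a triangle to the signed sum of its edges. For instance
  ∂[v_0,v_1,v_3] = [v_1,v_3] − [v_0,v_3] + [v_0,v_1],
  ∂[v_0,v_2,v_3] = [v_2,v_3] − [v_0,v_3] + [v_0,v_2].
The resulting 6×4 matrix has rank 3, and its Smith normal form has invariant factors (1,1,1).

Reading off H_k = ker ∂_k / im ∂_{k+1}:

  H_0: rank C_0 − rank ∂_1 = 4 − 3 = 1, and the invariant factors of ∂_1 are all 1, so H_0 = Z.
  H_1: rank ker ∂_1 − rank ∂_2 = (6 − 3) − 3 = 0, and the invariant factors of ∂_2 are all 1, so H_1 = 0.
  H_2: rank ker ∂_2 − rank ∂_3 = (4 − 3) − 0 = 1, and there is no ∂_3, so H_2 = Z.

H_0 = Z,  H_1 = 0,  H_2 = Z.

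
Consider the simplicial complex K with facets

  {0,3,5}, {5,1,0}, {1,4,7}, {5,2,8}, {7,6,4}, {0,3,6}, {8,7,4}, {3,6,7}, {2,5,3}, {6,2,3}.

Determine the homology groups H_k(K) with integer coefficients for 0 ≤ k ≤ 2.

Order the vertices as 0 < 1 < 2 < 3 < 4 < 5 < 6 < 7 < 8. Listing each simplex with vertices in this order, K has dimension 2 with simplices:

  0-simplices (9): [0], [1], [2], [3], [4], [5], [6], [7], [8]
  1-simplices (20): [0,1], [0,3], [0,5], [0,6], [1,4], [1,5], [1,7], [2,3], [2,5], [2,6], [2,8], [3,5], [3,6], [3,7], [4,6], [4,7], [4,8], [5,8], [6,7], [7,8]
  2-simplices (10): [0,1,5], [0,3,5], [0,3,6], [1,4,7], [2,3,5], [2,3,6], [2,5,8], [3,6,7], [4,6,7], [4,7,8]

giving chain groups C_0 ≅ Z^9, C_1 ≅ Z^20, C_2 ≅ Z^10.

The boundary map ∂_1: C_1 → C_0 maps an edge to its endpoints' difference, ∂[p,q] = q − p.
The 9×20 boundary matrix has rank 8 and Smith normal form diag(1,1,1,1,1,1,1,1).

∂_2: C_2 → C_1 sends each 2-simplex [p,q,r] to [q,r] − [p,r] + [p,q]. For instance
  ∂[3,6,7] = [6,7] − [3,7] + [3,6],
  ∂[1,4,7] = [4,7] − [1,7] + [1,4].
The resulting 20×10 matrix has rank 10, and its Smith normal form has invariant factors (1,1,1,1,1,1,1,1,1,1).

Reading off H_k = ker ∂_k / im ∂_{k+1}:

  H_0: rank C_0 − rank ∂_1 = 9 − 8 = 1, and the invariant factors of ∂_1 are all 1, so H_0 = Z.
  H_1: rank ker ∂_1 − rank ∂_2 = (20 − 8) − 10 = 2, and the invariant factors of ∂_2 are all 1, so H_1 = Z^2.
  H_2: rank ker ∂_2 − rank ∂_3 = (10 − 10) − 0 = 0, and there is no ∂_3, so H_2 = 0.

H_0 = Z,  H_1 = Z^2,  H_2 = 0.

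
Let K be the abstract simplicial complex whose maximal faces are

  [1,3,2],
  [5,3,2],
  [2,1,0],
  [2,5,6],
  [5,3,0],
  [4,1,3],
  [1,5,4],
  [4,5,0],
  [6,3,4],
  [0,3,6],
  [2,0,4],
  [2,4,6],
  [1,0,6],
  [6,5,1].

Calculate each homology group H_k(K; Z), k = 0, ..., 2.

We work with the vertex ordering 0 < 1 < 2 < 3 < 4 < 5 < 6. The simplices of K, each written with vertices in increasing order, are:

  0-simplices (7): [0], [1], [2], [3], [4], [5], [6]
  1-simplices (21): [0,1], [0,2], [0,3], [0,4], [0,5], [0,6], [1,2], [1,3], [1,4], [1,5], [1,6], [2,3], [2,4], [2,5], [2,6], [3,4], [3,5], [3,6], [4,5], [4,6], [5,6]
  2-simplices (14): [0,1,2], [0,1,6], [0,2,4], [0,3,5], [0,3,6], [0,4,5], [1,2,3], [1,3,4], [1,4,5], [1,5,6], [2,3,5], [2,4,6], [2,5,6], [3,4,6]

Hence C_0 ≅ Z^7, C_1 ≅ Z^21, C_2 ≅ Z^14.

∂_1: C_1 → C_0 is given by ∂[p,q] = [q] − [p].
This gives a 7×21 integer matrix of rank 6; reducing to Smith normal form yields diagonal entries (1,1,1,1,1,1).

The boundary map ∂_2: C_2 → C_1 sends each 2-simplex [p,q,r] to [q,r] − [p,r] + [p,q]. For instance
  ∂[0,1,2] = [1,2] − [0,2] + [0,1],
  ∂[0,2,4] = [2,4] − [0,4] + [0,2].
As a 21×14 matrix over Z this has rank 13, with invariant factors (1,1,1,1,1,1,1,1,1,1,1,1,1).

Computing H_k = (kernel of ∂_k) / (image of ∂_{k+1}):

  H_0: rank C_0 − rank ∂_1 = 7 − 6 = 1, and the invariant factors of ∂_1 are all 1, so H_0 ≅ Z.
  H_1: rank ker ∂_1 − rank ∂_2 = (21 − 6) − 13 = 2, and the invariant factors of ∂_2 are all 1, so H_1 ≅ Z^2.
  H_2: rank ker ∂_2 − rank ∂_3 = (14 − 13) − 0 = 1, and there is no ∂_3, so H_2 ≅ Z.

As a check, the Euler characteristic is 7 − 21 + 14 = 0, which agrees with 1 − 2 + 1 = 0.
(K is a triangulation of the torus T^2.)

H_0 ≅ Z,  H_1 ≅ Z^2,  H_2 ≅ Z.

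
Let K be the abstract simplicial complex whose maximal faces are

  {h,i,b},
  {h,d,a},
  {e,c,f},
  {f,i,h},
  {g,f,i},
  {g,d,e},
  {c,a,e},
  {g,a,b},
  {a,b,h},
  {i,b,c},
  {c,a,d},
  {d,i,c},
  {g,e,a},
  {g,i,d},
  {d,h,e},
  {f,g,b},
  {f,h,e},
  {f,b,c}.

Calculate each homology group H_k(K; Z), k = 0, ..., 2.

Take the total order a < b < c < d < e < f < g < h < i on the vertex set. Then K (dimension 2) consists of the simplices:

  0-simplices (9): a, b, c, d, e, f, g, h, i
  1-simplices (27): ab, ac, ad, ae, ag, ah, bc, bf, bg, bh, bi, cd, ce, cf, ci, de, dg, dh, di, ef, eg, eh, fg, fh, fi, gi, hi
  2-simplices (18): abg, abh, acd, ace, adh, aeg, bcf, bci, bfg, bhi, cdi, cef, deg, deh, dgi, efh, fgi, fhi

so the chain groups are C_0 ≅ Z^9, C_1 ≅ Z^27, C_2 ≅ Z^18.

∂_1: C_1 → C_0 maps an edge to its endpoints' difference, ∂[p,q] = q − p. For instance
  ∂ah = h − a.
As a 9×27 matrix over Z this has rank 8, with invariant factors (1,1,1,1,1,1,1,1).

The boundary map ∂_2: C_2 → C_1 acts by ∂[p,q,r] = [q,r] − [p,r] + [p,q]. For instance
  ∂bci = ci − bi + bc,
  ∂deh = eh − dh + de.
The 27×18 boundary matrix has rank 18 and Smith normal form diag(1,1,1,1,1,1,1,1,1,1,1,1,1,1,1,1,1,2).

Computing H_k = (kernel of ∂_k) / (image of ∂_{k+1}):

  H_0: rank C_0 − rank ∂_1 = 9 − 8 = 1, and the invariant factors of ∂_1 are all 1, so H_0 ≅ Z.
  H_1: rank ker ∂_1 − rank ∂_2 = (27 − 8) − 18 = 1, and ∂_2 has invariant factor 2 > 1, so H_1 ≅ Z × Z/2.
  H_2: rank ker ∂_2 − rank ∂_3 = (18 − 18) − 0 = 0, and there is no ∂_3, so H_2 ≅ 0.

As a check, the Euler characteristic is 9 − 27 + 18 = 0, which agrees with 1 − 1 + 0 = 0.
(K is a triangulation of the Klein bottle.)

H_0 = Z,  H_1 = Z × Z/2,  H_2 = 0.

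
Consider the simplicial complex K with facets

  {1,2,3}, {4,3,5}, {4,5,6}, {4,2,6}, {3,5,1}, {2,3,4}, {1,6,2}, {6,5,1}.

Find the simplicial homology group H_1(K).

H_1 ≅ 0.

Fix the vertex order 1 < 2 < 3 < 4 < 5 < 6 and write every simplex with vertices in increasing order. Then dim K = 2 and the simplices of K are:

  0-simplices (6): [1], [2], [3], [4], [5], [6]
  1-simplices (12): [1,2], [1,3], [1,5], [1,6], [2,3], [2,4], [2,6], [3,4], [3,5], [4,5], [4,6], [5,6]
  2-simplices (8): [1,2,3], [1,2,6], [1,3,5], [1,5,6], [2,3,4], [2,4,6], [3,4,5], [4,5,6]

giving chain groups C_0 ≅ Z^6, C_1 ≅ Z^12, C_2 ≅ Z^8.

The boundary map ∂_1: C_1 → C_0 is given by ∂[p,q] = [q] − [p]. For instance
  ∂[5,6] = [6] − [5].
The resulting 6×12 matrix has rank 5, and its Smith normal form has invariant factors (1,1,1,1,1).

The boundary map ∂_2: C_2 → C_1 maps a triangle to the signed sum of its edges. For instance
  ∂[4,5,6] = [5,6] − [4,6] + [4,5],
  ∂[3,4,5] = [4,5] − [3,5] + [3,4].
The resulting 12×8 matrix has rank 7, and its Smith normal form has invariant factors (1,1,1,1,1,1,1).

Now H_k = ker ∂_k / im ∂_{k+1}, so:

  H_1: rank ker ∂_1 − rank ∂_2 = (12 − 5) − 7 = 0, and the invariant factors of ∂_2 are all 1, so H_1 = 0.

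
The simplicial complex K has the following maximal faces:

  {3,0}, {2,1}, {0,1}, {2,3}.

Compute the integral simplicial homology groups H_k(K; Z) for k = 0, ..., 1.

We work with the vertex ordering 0 < 1 < 2 < 3. The simplices of K, each written with vertices in increasing order, are:

  0-simplices (4): [0], [1], [2], [3]
  1-simplices (4): [0,1], [0,3], [1,2], [2,3]

so the chain groups are C_0 ≅ Z^4, C_1 ≅ Z^4.

∂_1: C_1 → C_0 is given by ∂[p,q] = [q] − [p]. For instance
  ∂[0,1] = [1] − [0].
The resulting 4×4 matrix has rank 3, and its Smith normal form has invariant factors (1,1,1).

Now H_k = ker ∂_k / im ∂_{k+1}, so:

  H_0: rank C_0 − rank ∂_1 = 4 − 3 = 1, and the invariant factors of ∂_1 are all 1, so H_0 ≅ Z.
  H_1: rank ker ∂_1 − rank ∂_2 = (4 − 3) − 0 = 1, and there is no ∂_2, so H_1 ≅ Z.

As a check, the Euler characteristic is 4 − 4 = 0, which agrees with 1 − 1 = 0.

H_0 ≅ Z,  H_1 ≅ Z.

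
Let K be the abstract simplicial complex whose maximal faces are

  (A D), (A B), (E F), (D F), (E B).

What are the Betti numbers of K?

We work with the vertex ordering A < B < D < E < F. The simplices of K, each written with vertices in increasing order, are:

  0-simplices (5): A, B, D, E, F
  1-simplices (5): AB, AD, BE, DF, EF

so the chain groups are C_0 ≅ Z^5, C_1 ≅ Z^5.

Boundary ∂_1: C_1 → C_0 maps an edge to its endpoints' difference, ∂[p,q] = q − p.
The 5×5 boundary matrix has rank 4 and Smith normal form diag(1,1,1,1).

Reading off H_k = ker ∂_k / im ∂_{k+1}:

  H_0: rank C_0 − rank ∂_1 = 5 − 4 = 1, and the invariant factors of ∂_1 are all 1, so H_0 = Z.
  H_1: rank ker ∂_1 − rank ∂_2 = (5 − 4) − 0 = 1, and there is no ∂_2, so H_1 = Z.

Hence the Betti numbers are b_0 = 1, b_1 = 1.

b_0 = 1, b_1 = 1.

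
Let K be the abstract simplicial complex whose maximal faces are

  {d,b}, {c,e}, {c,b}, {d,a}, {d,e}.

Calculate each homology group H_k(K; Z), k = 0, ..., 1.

Take the total order a < b < c < d < e on the vertex set. Then K (dimension 1) consists of the simplices:

  0-simplices (5): a, b, c, d, e
  1-simplices (5): ad, bc, bd, ce, de

Hence C_0 ≅ Z^5, C_1 ≅ Z^5.

∂_1: C_1 → C_0 maps an edge to its endpoints' difference, ∂[p,q] = q − p. For instance
  ∂ad = d − a.
This gives a 5×5 integer matrix of rank 4; reducing to Smith normal form yields diagonal entries (1,1,1,1).

Computing H_k = (kernel of ∂_k) / (image of ∂_{k+1}):

  H_0: rank C_0 − rank ∂_1 = 5 − 4 = 1, and the invariant factors of ∂_1 are all 1, so H_0 = Z.
  H_1: rank ker ∂_1 − rank ∂_2 = (5 − 4) − 0 = 1, and there is no ∂_2, so H_1 = Z.

As a check, the Euler characteristic is 5 − 5 = 0, which agrees with 1 − 1 = 0.

H_0 = Z,  H_1 = Z.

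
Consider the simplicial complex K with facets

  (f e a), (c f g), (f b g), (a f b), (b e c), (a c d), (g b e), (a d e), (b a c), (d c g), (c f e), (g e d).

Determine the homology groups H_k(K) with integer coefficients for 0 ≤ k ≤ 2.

H_0 ≅ Z,  H_1 ≅ Z/2,  H_2 = 0.

We work with the vertex ordering a < b < c < d < e < f < g. The simplices of K, each written with vertices in increasing order, are:

  0-simplices (7): a, b, c, d, e, f, g
  1-simplices (18): ab, ac, ad, ae, af, bc, be, bf, bg, cd, ce, cf, cg, de, dg, ef, eg, fg
  2-simplices (12): abc, abf, acd, ade, aef, bce, beg, bfg, cdg, cef, cfg, deg

giving chain groups C_0 ≅ Z^7, C_1 ≅ Z^18, C_2 ≅ Z^12.

The boundary map ∂_1: C_1 → C_0 is given by ∂[p,q] = [q] − [p].
This gives a 7×18 integer matrix of rank 6; reducing to Smith normal form yields diagonal entries (1,1,1,1,1,1).

The boundary map ∂_2: C_2 → C_1 maps a triangle to the signed sum of its edges. For instance
  ∂acd = cd − ad + ac,
  ∂cdg = dg − cg + cd.
The 18×12 boundary matrix has rank 12 and Smith normal form diag(1,1,1,1,1,1,1,1,1,1,1,2).

Computing H_k = (kernel of ∂_k) / (image of ∂_{k+1}):

  H_0: rank C_0 − rank ∂_1 = 7 − 6 = 1, and the invariant factors of ∂_1 are all 1, so H_0 = Z.
  H_1: rank ker ∂_1 − rank ∂_2 = (18 − 6) − 12 = 0, and ∂_2 has invariant factor 2 > 1, so H_1 = Z/2.
  H_2: rank ker ∂_2 − rank ∂_3 = (12 − 12) − 0 = 0, and there is no ∂_3, so H_2 = 0.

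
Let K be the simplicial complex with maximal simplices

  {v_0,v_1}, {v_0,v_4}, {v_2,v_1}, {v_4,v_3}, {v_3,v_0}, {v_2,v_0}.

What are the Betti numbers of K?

K has 5 vertices, 6 edges.
rank ∂_0 = 0, rank ∂_1 = 4 ⇒ b_0 = 5 − 0 − 4 = 1; all invariant factors of ∂_1 are 1 so no torsion. So H_0 = Z.
rank ∂_1 = 4, rank ∂_2 = 0 ⇒ b_1 = 6 − 4 − 0 = 2. So H_1 = Z^2.

b_0 = 1, b_1 = 2.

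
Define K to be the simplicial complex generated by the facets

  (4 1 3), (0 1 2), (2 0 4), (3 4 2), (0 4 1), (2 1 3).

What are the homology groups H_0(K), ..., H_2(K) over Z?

K has 5 vertices, 9 edges, 6 triangles.
rank ∂_0 = 0, rank ∂_1 = 4 ⇒ b_0 = 5 − 0 − 4 = 1; all invariant factors of ∂_1 are 1 so no torsion. So H_0 = Z.
rank ∂_1 = 4, rank ∂_2 = 5 ⇒ b_1 = 9 − 4 − 5 = 0; all invariant factors of ∂_2 are 1 so no torsion. So H_1 = 0.
rank ∂_2 = 5, rank ∂_3 = 0 ⇒ b_2 = 6 − 5 − 0 = 1. So H_2 = Z.

H_0 ≅ Z,  H_1 = 0,  H_2 ≅ Z.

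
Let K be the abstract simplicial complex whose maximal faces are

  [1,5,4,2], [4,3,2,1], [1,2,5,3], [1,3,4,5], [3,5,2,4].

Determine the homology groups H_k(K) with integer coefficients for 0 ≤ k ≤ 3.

H_0 ≅ Z,  H_1 = 0,  H_2 = 0,  H_3 ≅ Z.

Take the total order 1 < 2 < 3 < 4 < 5 on the vertex set. Then K (dimension 3) consists of the simplices:

  0-simplices (5): [1], [2], [3], [4], [5]
  1-simplices (10): [1,2], [1,3], [1,4], [1,5], [2,3], [2,4], [2,5], [3,4], [3,5], [4,5]
  2-simplices (10): [1,2,3], [1,2,4], [1,2,5], [1,3,4], [1,3,5], [1,4,5], [2,3,4], [2,3,5], [2,4,5], [3,4,5]
  3-simplices (5): [1,2,3,4], [1,2,3,5], [1,2,4,5], [1,3,4,5], [2,3,4,5]

so the chain groups are C_0 ≅ Z^5, C_1 ≅ Z^10, C_2 ≅ Z^10, C_3 ≅ Z^5.

Boundary ∂_1: C_1 → C_0 is given by ∂[p,q] = [q] − [p].
This gives a 5×10 integer matrix of rank 4; reducing to Smith normal form yields diagonal entries (1,1,1,1).

The boundary map ∂_2: C_2 → C_1 sends each 2-simplex [p,q,r] to [q,r] − [p,r] + [p,q]. For instance
  ∂[3,4,5] = [4,5] − [3,5] + [3,4],
  ∂[1,4,5] = [4,5] − [1,5] + [1,4].
The 10×10 boundary matrix has rank 6 and Smith normal form diag(1,1,1,1,1,1).

∂_3: C_3 → C_2 sends each 3-simplex σ to the alternating sum Σ_i (−1)^i (σ with its i-th vertex removed). For instance
  ∂[1,2,3,4] = [2,3,4] − [1,3,4] + [1,2,4] − [1,2,3],
  ∂[1,3,4,5] = [3,4,5] − [1,4,5] + [1,3,5] − [1,3,4].
The 10×5 boundary matrix has rank 4 and Smith normal form diag(1,1,1,1).

Computing H_k = (kernel of ∂_k) / (image of ∂_{k+1}):

  H_0: rank C_0 − rank ∂_1 = 5 − 4 = 1, and the invariant factors of ∂_1 are all 1, so H_0 ≅ Z.
  H_1: rank ker ∂_1 − rank ∂_2 = (10 − 4) − 6 = 0, and the invariant factors of ∂_2 are all 1, so H_1 ≅ 0.
  H_2: rank ker ∂_2 − rank ∂_3 = (10 − 6) − 4 = 0, and the invariant factors of ∂_3 are all 1, so H_2 ≅ 0.
  H_3: rank ker ∂_3 − rank ∂_4 = (5 − 4) − 0 = 1, and there is no ∂_4, so H_3 ≅ Z.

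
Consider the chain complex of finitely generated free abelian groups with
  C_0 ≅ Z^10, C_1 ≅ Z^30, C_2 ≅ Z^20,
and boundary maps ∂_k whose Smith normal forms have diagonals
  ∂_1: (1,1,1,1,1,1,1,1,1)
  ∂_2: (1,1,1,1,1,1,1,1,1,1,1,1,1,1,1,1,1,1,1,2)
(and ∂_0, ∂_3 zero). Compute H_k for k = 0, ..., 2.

H_0 = Z,  H_1 = Z × Z/2,  H_2 = 0.

H_0: b_0 = 10 − 0 − 9 = 1; torsion from ∂_1 factors > 1: none. So H_0 = Z.
H_1: b_1 = 30 − 9 − 20 = 1; torsion from ∂_2 factors > 1: [2]. So H_1 = Z × Z/2.
H_2: b_2 = 20 − 20 − 0 = 0; torsion from ∂_3 factors > 1: none. So H_2 = 0.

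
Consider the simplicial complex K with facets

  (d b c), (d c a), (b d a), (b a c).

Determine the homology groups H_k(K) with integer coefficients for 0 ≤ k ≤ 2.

H_0 = Z,  H_1 = 0,  H_2 = Z.

Take the total order a < b < c < d on the vertex set. Then K (dimension 2) consists of the simplices:

  0-simplices (4): a, b, c, d
  1-simplices (6): ab, ac, ad, bc, bd, cd
  2-simplices (4): abc, abd, acd, bcd

giving chain groups C_0 ≅ Z^4, C_1 ≅ Z^6, C_2 ≅ Z^4.

Boundary ∂_1: C_1 → C_0 sends each edge [p,q] (with p < q) to q − p.
The 4×6 boundary matrix has rank 3 and Smith normal form diag(1,1,1).

∂_2: C_2 → C_1 sends each 2-simplex [p,q,r] to [q,r] − [p,r] + [p,q]. For instance
  ∂abc = bc − ac + ab,
  ∂abd = bd − ad + ab.
As a 6×4 matrix over Z this has rank 3, with invariant factors (1,1,1).

From H_k ≅ ker(∂_k) / im(∂_{k+1}) we obtain:

  H_0: rank C_0 − rank ∂_1 = 4 − 3 = 1, and the invariant factors of ∂_1 are all 1, so H_0 ≅ Z.
  H_1: rank ker ∂_1 − rank ∂_2 = (6 − 3) − 3 = 0, and the invariant factors of ∂_2 are all 1, so H_1 ≅ 0.
  H_2: rank ker ∂_2 − rank ∂_3 = (4 − 3) − 0 = 1, and there is no ∂_3, so H_2 ≅ Z.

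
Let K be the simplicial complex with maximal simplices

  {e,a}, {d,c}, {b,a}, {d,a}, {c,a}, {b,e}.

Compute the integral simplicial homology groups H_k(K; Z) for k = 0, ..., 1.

H_0 = Z,  H_1 = Z^2.

Fix the vertex order a < b < c < d < e and write every simplex with vertices in increasing order. Then dim K = 1 and the simplices of K are:

  0-simplices (5): a, b, c, d, e
  1-simplices (6): ab, ac, ad, ae, be, cd

giving chain groups C_0 ≅ Z^5, C_1 ≅ Z^6.

∂_1: C_1 → C_0 sends each edge [p,q] (with p < q) to q − p. For instance
  ∂cd = d − c.
As a 5×6 matrix over Z this has rank 4, with invariant factors (1,1,1,1).

Computing H_k = (kernel of ∂_k) / (image of ∂_{k+1}):

  H_0: rank C_0 − rank ∂_1 = 5 − 4 = 1, and the invariant factors of ∂_1 are all 1, so H_0 = Z.
  H_1: rank ker ∂_1 − rank ∂_2 = (6 − 4) − 0 = 2, and there is no ∂_2, so H_1 = Z^2.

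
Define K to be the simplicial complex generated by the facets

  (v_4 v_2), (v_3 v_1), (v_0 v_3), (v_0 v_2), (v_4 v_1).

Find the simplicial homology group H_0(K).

K has 5 vertices, 5 edges.
rank ∂_0 = 0, rank ∂_1 = 4 ⇒ b_0 = 5 − 0 − 4 = 1; all invariant factors of ∂_1 are 1 so no torsion. So H_0 = Z.

H_0 = Z.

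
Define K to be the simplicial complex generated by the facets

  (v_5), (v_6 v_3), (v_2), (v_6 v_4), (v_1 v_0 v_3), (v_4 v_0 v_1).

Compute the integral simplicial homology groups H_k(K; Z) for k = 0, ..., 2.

H_0 ≅ Z^3,  H_1 ≅ Z,  H_2 = 0.

Fix the vertex order v_0 < v_1 < v_2 < v_3 < v_4 < v_5 < v_6 and write every simplex with vertices in increasing order. Then dim K = 2 and the simplices of K are:

  0-simplices (7): [v_0], [v_1], [v_2], [v_3], [v_4], [v_5], [v_6]
  1-simplices (7): [v_0,v_1], [v_0,v_3], [v_0,v_4], [v_1,v_3], [v_1,v_4], [v_3,v_6], [v_4,v_6]
  2-simplices (2): [v_0,v_1,v_3], [v_0,v_1,v_4]

giving chain groups C_0 ≅ Z^7, C_1 ≅ Z^7, C_2 ≅ Z^2.

Boundary ∂_1: C_1 → C_0 is given by ∂[p,q] = [q] − [p]. For instance
  ∂[v_0,v_3] = [v_3] − [v_0].
The 7×7 boundary matrix has rank 4 and Smith normal form diag(1,1,1,1).

∂_2: C_2 → C_1 sends each 2-simplex [p,q,r] to [q,r] − [p,r] + [p,q]. For instance
  ∂[v_0,v_1,v_4] = [v_1,v_4] − [v_0,v_4] + [v_0,v_1],
  ∂[v_0,v_1,v_3] = [v_1,v_3] − [v_0,v_3] + [v_0,v_1].
This gives a 7×2 integer matrix of rank 2; reducing to Smith normal form yields diagonal entries (1,1).

Computing H_k = (kernel of ∂_k) / (image of ∂_{k+1}):

  H_0: rank C_0 − rank ∂_1 = 7 − 4 = 3, and the invariant factors of ∂_1 are all 1, so H_0 ≅ Z^3.
  H_1: rank ker ∂_1 − rank ∂_2 = (7 − 4) − 2 = 1, and the invariant factors of ∂_2 are all 1, so H_1 ≅ Z.
  H_2: rank ker ∂_2 − rank ∂_3 = (2 − 2) − 0 = 0, and there is no ∂_3, so H_2 ≅ 0.

As a check, the Euler characteristic is 7 − 7 + 2 = 2, which agrees with 3 − 1 + 0 = 2.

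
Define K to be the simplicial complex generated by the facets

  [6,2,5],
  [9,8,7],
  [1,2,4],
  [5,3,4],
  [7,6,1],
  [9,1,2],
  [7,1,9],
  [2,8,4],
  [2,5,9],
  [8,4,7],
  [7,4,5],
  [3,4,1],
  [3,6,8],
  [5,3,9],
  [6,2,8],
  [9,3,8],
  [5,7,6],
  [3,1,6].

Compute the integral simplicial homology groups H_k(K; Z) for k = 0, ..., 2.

H_0 = Z,  H_1 = Z^2,  H_2 = Z.

Fix the vertex order 1 < 2 < 3 < 4 < 5 < 6 < 7 < 8 < 9 and write every simplex with vertices in increasing order. Then dim K = 2 and the simplices of K are:

  0-simplices (9): [1], [2], [3], [4], [5], [6], [7], [8], [9]
  1-simplices (27): (27 of them)
  2-simplices (18): [1,2,4], [1,2,9], [1,3,4], [1,3,6], [1,6,7], [1,7,9], [2,4,8], [2,5,6], [2,5,9], [2,6,8], [3,4,5], [3,5,9], [3,6,8], [3,8,9], [4,5,7], [4,7,8], [5,6,7], [7,8,9]

so the chain groups are C_0 ≅ Z^9, C_1 ≅ Z^27, C_2 ≅ Z^18.

∂_1: C_1 → C_0 maps an edge to its endpoints' difference, ∂[p,q] = q − p.
The 9×27 boundary matrix has rank 8 and Smith normal form diag(1,1,1,1,1,1,1,1).

∂_2: C_2 → C_1 acts by ∂[p,q,r] = [q,r] − [p,r] + [p,q]. For instance
  ∂[4,7,8] = [7,8] − [4,8] + [4,7],
  ∂[3,8,9] = [8,9] − [3,9] + [3,8].
As a 27×18 matrix over Z this has rank 17, with invariant factors (1,1,1,1,1,1,1,1,1,1,1,1,1,1,1,1,1).

Computing H_k = (kernel of ∂_k) / (image of ∂_{k+1}):

  H_0: rank C_0 − rank ∂_1 = 9 − 8 = 1, and the invariant factors of ∂_1 are all 1, so H_0 ≅ Z.
  H_1: rank ker ∂_1 − rank ∂_2 = (27 − 8) − 17 = 2, and the invariant factors of ∂_2 are all 1, so H_1 ≅ Z^2.
  H_2: rank ker ∂_2 − rank ∂_3 = (18 − 17) − 0 = 1, and there is no ∂_3, so H_2 ≅ Z.

As a check, the Euler characteristic is 9 − 27 + 18 = 0, which agrees with 1 − 2 + 1 = 0.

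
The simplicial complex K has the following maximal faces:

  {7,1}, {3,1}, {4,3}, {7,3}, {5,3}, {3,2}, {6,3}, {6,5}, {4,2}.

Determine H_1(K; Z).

H_1 = Z^3.

We work with the vertex ordering 1 < 2 < 3 < 4 < 5 < 6 < 7. The simplices of K, each written with vertices in increasing order, are:

  0-simplices (7): [1], [2], [3], [4], [5], [6], [7]
  1-simplices (9): [1,3], [1,7], [2,3], [2,4], [3,4], [3,5], [3,6], [3,7], [5,6]

Hence C_0 ≅ Z^7, C_1 ≅ Z^9.

Boundary ∂_1: C_1 → C_0 sends each edge [p,q] (with p < q) to q − p. For instance
  ∂[1,3] = [3] − [1].
This gives a 7×9 integer matrix of rank 6; reducing to Smith normal form yields diagonal entries (1,1,1,1,1,1).

From H_k ≅ ker(∂_k) / im(∂_{k+1}) we obtain:

  H_1: rank ker ∂_1 − rank ∂_2 = (9 − 6) − 0 = 3, and there is no ∂_2, so H_1 = Z^3.

(K is a triangulation of a wedge of 3 circles.)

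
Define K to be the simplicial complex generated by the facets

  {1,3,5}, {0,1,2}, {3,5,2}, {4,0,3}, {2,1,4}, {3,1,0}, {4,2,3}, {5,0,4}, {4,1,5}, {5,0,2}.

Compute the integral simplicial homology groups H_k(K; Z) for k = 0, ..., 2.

We work with the vertex ordering 0 < 1 < 2 < 3 < 4 < 5. The simplices of K, each written with vertices in increasing order, are:

  0-simplices (6): [0], [1], [2], [3], [4], [5]
  1-simplices (15): [0,1], [0,2], [0,3], [0,4], [0,5], [1,2], [1,3], [1,4], [1,5], [2,3], [2,4], [2,5], [3,4], [3,5], [4,5]
  2-simplices (10): [0,1,2], [0,1,3], [0,2,5], [0,3,4], [0,4,5], [1,2,4], [1,3,5], [1,4,5], [2,3,4], [2,3,5]

so the chain groups are C_0 ≅ Z^6, C_1 ≅ Z^15, C_2 ≅ Z^10.

The boundary map ∂_1: C_1 → C_0 maps an edge to its endpoints' difference, ∂[p,q] = q − p. For instance
  ∂[1,2] = [2] − [1].
The resulting 6×15 matrix has rank 5, and its Smith normal form has invariant factors (1,1,1,1,1).

The boundary map ∂_2: C_2 → C_1 maps a triangle to the signed sum of its edges. For instance
  ∂[2,3,5] = [3,5] − [2,5] + [2,3],
  ∂[0,1,2] = [1,2] − [0,2] + [0,1].
The resulting 15×10 matrix has rank 10, and its Smith normal form has invariant factors (1,1,1,1,1,1,1,1,1,2).

Computing H_k = (kernel of ∂_k) / (image of ∂_{k+1}):

  H_0: rank C_0 − rank ∂_1 = 6 − 5 = 1, and the invariant factors of ∂_1 are all 1, so H_0 ≅ Z.
  H_1: rank ker ∂_1 − rank ∂_2 = (15 − 5) − 10 = 0, and ∂_2 has invariant factor 2 > 1, so H_1 ≅ Z/2.
  H_2: rank ker ∂_2 − rank ∂_3 = (10 − 10) − 0 = 0, and there is no ∂_3, so H_2 ≅ 0.

H_0 = Z,  H_1 = Z/2,  H_2 = 0.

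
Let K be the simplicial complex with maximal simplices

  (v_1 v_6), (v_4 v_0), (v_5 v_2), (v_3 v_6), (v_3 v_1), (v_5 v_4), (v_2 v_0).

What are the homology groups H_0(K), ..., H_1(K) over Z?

Fix the vertex order v_0 < v_1 < v_2 < v_3 < v_4 < v_5 < v_6 and write every simplex with vertices in increasing order. Then dim K = 1 and the simplices of K are:

  0-simplices (7): [v_0], [v_1], [v_2], [v_3], [v_4], [v_5], [v_6]
  1-simplices (7): [v_0,v_2], [v_0,v_4], [v_1,v_3], [v_1,v_6], [v_2,v_5], [v_3,v_6], [v_4,v_5]

Hence C_0 ≅ Z^7, C_1 ≅ Z^7.

∂_1: C_1 → C_0 sends each edge [p,q] (with p < q) to q − p. For instance
  ∂[v_2,v_5] = [v_5] − [v_2].
The 7×7 boundary matrix has rank 5 and Smith normal form diag(1,1,1,1,1).

Now H_k = ker ∂_k / im ∂_{k+1}, so:

  H_0: rank C_0 − rank ∂_1 = 7 − 5 = 2, and the invariant factors of ∂_1 are all 1, so H_0 ≅ Z^2.
  H_1: rank ker ∂_1 − rank ∂_2 = (7 − 5) − 0 = 2, and there is no ∂_2, so H_1 ≅ Z^2.

As a check, the Euler characteristic is 7 − 7 = 0, which agrees with 2 − 2 = 0.

H_0 ≅ Z^2,  H_1 ≅ Z^2.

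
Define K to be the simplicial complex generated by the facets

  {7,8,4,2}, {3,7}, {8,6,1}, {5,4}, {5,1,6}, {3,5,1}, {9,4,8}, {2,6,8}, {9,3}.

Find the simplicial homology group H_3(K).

H_3 = 0.

We work with the vertex ordering 1 < 2 < 3 < 4 < 5 < 6 < 7 < 8 < 9. The simplices of K, each written with vertices in increasing order, are:

  0-simplices (9): [1], [2], [3], [4], [5], [6], [7], [8], [9]
  1-simplices (19): [1,3], [1,5], [1,6], [1,8], [2,4], [2,6], [2,7], [2,8], [3,5], [3,7], [3,9], [4,5], [4,7], [4,8], [4,9], [5,6], [6,8], [7,8], [8,9]
  2-simplices (9): [1,3,5], [1,5,6], [1,6,8], [2,4,7], [2,4,8], [2,6,8], [2,7,8], [4,7,8], [4,8,9]
  3-simplices (1): [2,4,7,8]

so the chain groups are C_0 ≅ Z^9, C_1 ≅ Z^19, C_2 ≅ Z^9, C_3 ≅ Z^1.

∂_1: C_1 → C_0 maps an edge to its endpoints' difference, ∂[p,q] = q − p. For instance
  ∂[2,6] = [6] − [2].
This gives a 9×19 integer matrix of rank 8; reducing to Smith normal form yields diagonal entries (1,1,1,1,1,1,1,1).

The boundary map ∂_2: C_2 → C_1 acts by ∂[p,q,r] = [q,r] − [p,r] + [p,q]. For instance
  ∂[1,6,8] = [6,8] − [1,8] + [1,6],
  ∂[2,4,7] = [4,7] − [2,7] + [2,4].
The 19×9 boundary matrix has rank 8 and Smith normal form diag(1,1,1,1,1,1,1,1).

Boundary ∂_3: C_3 → C_2 sends each 3-simplex σ to the alternating sum Σ_i (−1)^i (σ with its i-th vertex removed). For instance
  ∂[2,4,7,8] = [4,7,8] − [2,7,8] + [2,4,8] − [2,4,7].
The 9×1 boundary matrix has rank 1 and Smith normal form diag(1).

From H_k ≅ ker(∂_k) / im(∂_{k+1}) we obtain:

  H_3: rank ker ∂_3 − rank ∂_4 = (1 − 1) − 0 = 0, and there is no ∂_4, so H_3 = 0.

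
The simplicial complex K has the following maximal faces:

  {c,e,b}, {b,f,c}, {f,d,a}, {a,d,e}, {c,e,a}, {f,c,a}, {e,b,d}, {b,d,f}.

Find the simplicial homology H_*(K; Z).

We work with the vertex ordering a < b < c < d < e < f. The simplices of K, each written with vertices in increasing order, are:

  0-simplices (6): a, b, c, d, e, f
  1-simplices (12): ac, ad, ae, af, bc, bd, be, bf, ce, cf, de, df
  2-simplices (8): ace, acf, ade, adf, bce, bcf, bde, bdf

so the chain groups are C_0 ≅ Z^6, C_1 ≅ Z^12, C_2 ≅ Z^8.

The boundary map ∂_1: C_1 → C_0 sends each edge [p,q] (with p < q) to q − p. For instance
  ∂ce = e − c.
This gives a 6×12 integer matrix of rank 5; reducing to Smith normal form yields diagonal entries (1,1,1,1,1).

∂_2: C_2 → C_1 acts by ∂[p,q,r] = [q,r] − [p,r] + [p,q]. For instance
  ∂bdf = df − bf + bd,
  ∂ade = de − ae + ad.
As a 12×8 matrix over Z this has rank 7, with invariant factors (1,1,1,1,1,1,1).

From H_k ≅ ker(∂_k) / im(∂_{k+1}) we obtain:

  H_0: rank C_0 − rank ∂_1 = 6 − 5 = 1, and the invariant factors of ∂_1 are all 1, so H_0 = Z.
  H_1: rank ker ∂_1 − rank ∂_2 = (12 − 5) − 7 = 0, and the invariant factors of ∂_2 are all 1, so H_1 = 0.
  H_2: rank ker ∂_2 − rank ∂_3 = (8 − 7) − 0 = 1, and there is no ∂_3, so H_2 = Z.

H_0 ≅ Z,  H_1 = 0,  H_2 ≅ Z.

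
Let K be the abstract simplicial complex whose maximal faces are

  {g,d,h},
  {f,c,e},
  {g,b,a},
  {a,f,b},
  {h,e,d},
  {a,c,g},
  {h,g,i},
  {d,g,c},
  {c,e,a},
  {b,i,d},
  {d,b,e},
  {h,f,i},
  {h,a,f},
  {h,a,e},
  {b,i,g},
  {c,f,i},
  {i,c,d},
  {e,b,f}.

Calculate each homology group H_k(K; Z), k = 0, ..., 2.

K has 9 vertices, 27 edges, 18 triangles.
rank ∂_0 = 0, rank ∂_1 = 8 ⇒ b_0 = 9 − 0 − 8 = 1; all invariant factors of ∂_1 are 1 so no torsion. So H_0 = Z.
rank ∂_1 = 8, rank ∂_2 = 18 ⇒ b_1 = 27 − 8 − 18 = 1; ∂_2 has invariant factor(s) [2] giving torsion. So H_1 = Z ⊕ Z/2.
rank ∂_2 = 18, rank ∂_3 = 0 ⇒ b_2 = 18 − 18 − 0 = 0. So H_2 = 0.

H_0 = Z,  H_1 = Z ⊕ Z/2,  H_2 = 0.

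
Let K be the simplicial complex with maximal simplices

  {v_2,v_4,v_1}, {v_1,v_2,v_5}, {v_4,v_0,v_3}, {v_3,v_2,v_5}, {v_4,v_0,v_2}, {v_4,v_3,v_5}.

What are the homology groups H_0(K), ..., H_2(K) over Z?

Take the total order v_0 < v_1 < v_2 < v_3 < v_4 < v_5 on the vertex set. Then K (dimension 2) consists of the simplices:

  0-simplices (6): [v_0], [v_1], [v_2], [v_3], [v_4], [v_5]
  1-simplices (12): [v_0,v_2], [v_0,v_3], [v_0,v_4], [v_1,v_2], [v_1,v_4], [v_1,v_5], [v_2,v_3], [v_2,v_4], [v_2,v_5], [v_3,v_4], [v_3,v_5], [v_4,v_5]
  2-simplices (6): [v_0,v_2,v_4], [v_0,v_3,v_4], [v_1,v_2,v_4], [v_1,v_2,v_5], [v_2,v_3,v_5], [v_3,v_4,v_5]

so the chain groups are C_0 ≅ Z^6, C_1 ≅ Z^12, C_2 ≅ Z^6.

The boundary map ∂_1: C_1 → C_0 is given by ∂[p,q] = [q] − [p].
The resulting 6×12 matrix has rank 5, and its Smith normal form has invariant factors (1,1,1,1,1).

∂_2: C_2 → C_1 acts by ∂[p,q,r] = [q,r] − [p,r] + [p,q]. For instance
  ∂[v_3,v_4,v_5] = [v_4,v_5] − [v_3,v_5] + [v_3,v_4],
  ∂[v_1,v_2,v_5] = [v_2,v_5] − [v_1,v_5] + [v_1,v_2].
This gives a 12×6 integer matrix of rank 6; reducing to Smith normal form yields diagonal entries (1,1,1,1,1,1).

From H_k ≅ ker(∂_k) / im(∂_{k+1}) we obtain:

  H_0: rank C_0 − rank ∂_1 = 6 − 5 = 1, and the invariant factors of ∂_1 are all 1, so H_0 ≅ Z.
  H_1: rank ker ∂_1 − rank ∂_2 = (12 − 5) − 6 = 1, and the invariant factors of ∂_2 are all 1, so H_1 ≅ Z.
  H_2: rank ker ∂_2 − rank ∂_3 = (6 − 6) − 0 = 0, and there is no ∂_3, so H_2 ≅ 0.

(K is a triangulation of the cylinder S^1 x I.)

H_0 = Z,  H_1 = Z,  H_2 = 0.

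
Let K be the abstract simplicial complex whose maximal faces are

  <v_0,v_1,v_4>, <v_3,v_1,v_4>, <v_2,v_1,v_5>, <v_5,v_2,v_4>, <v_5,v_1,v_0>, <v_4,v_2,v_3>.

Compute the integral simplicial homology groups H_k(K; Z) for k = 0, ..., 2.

Order the vertices as v_0 < v_1 < v_2 < v_3 < v_4 < v_5. Listing each simplex with vertices in this order, K has dimension 2 with simplices:

  0-simplices (6): [v_0], [v_1], [v_2], [v_3], [v_4], [v_5]
  1-simplices (12): [v_0,v_1], [v_0,v_4], [v_0,v_5], [v_1,v_2], [v_1,v_3], [v_1,v_4], [v_1,v_5], [v_2,v_3], [v_2,v_4], [v_2,v_5], [v_3,v_4], [v_4,v_5]
  2-simplices (6): [v_0,v_1,v_4], [v_0,v_1,v_5], [v_1,v_2,v_5], [v_1,v_3,v_4], [v_2,v_3,v_4], [v_2,v_4,v_5]

Hence C_0 ≅ Z^6, C_1 ≅ Z^12, C_2 ≅ Z^6.

∂_1: C_1 → C_0 is given by ∂[p,q] = [q] − [p]. For instance
  ∂[v_2,v_5] = [v_5] − [v_2].
This gives a 6×12 integer matrix of rank 5; reducing to Smith normal form yields diagonal entries (1,1,1,1,1).

The boundary map ∂_2: C_2 → C_1 acts by ∂[p,q,r] = [q,r] − [p,r] + [p,q]. For instance
  ∂[v_2,v_4,v_5] = [v_4,v_5] − [v_2,v_5] + [v_2,v_4],
  ∂[v_2,v_3,v_4] = [v_3,v_4] − [v_2,v_4] + [v_2,v_3].
As a 12×6 matrix over Z this has rank 6, with invariant factors (1,1,1,1,1,1).

Now H_k = ker ∂_k / im ∂_{k+1}, so:

  H_0: rank C_0 − rank ∂_1 = 6 − 5 = 1, and the invariant factors of ∂_1 are all 1, so H_0 = Z.
  H_1: rank ker ∂_1 − rank ∂_2 = (12 − 5) − 6 = 1, and the invariant factors of ∂_2 are all 1, so H_1 = Z.
  H_2: rank ker ∂_2 − rank ∂_3 = (6 − 6) − 0 = 0, and there is no ∂_3, so H_2 = 0.

H_0 = Z,  H_1 = Z,  H_2 = 0.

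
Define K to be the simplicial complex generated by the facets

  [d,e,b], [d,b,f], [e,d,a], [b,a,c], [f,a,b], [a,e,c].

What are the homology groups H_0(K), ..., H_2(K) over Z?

Take the total order a < b < c < d < e < f on the vertex set. Then K (dimension 2) consists of the simplices:

  0-simplices (6): a, b, c, d, e, f
  1-simplices (12): ab, ac, ad, ae, af, bc, bd, be, bf, ce, de, df
  2-simplices (6): abc, abf, ace, ade, bde, bdf

so the chain groups are C_0 ≅ Z^6, C_1 ≅ Z^12, C_2 ≅ Z^6.

∂_1: C_1 → C_0 maps an edge to its endpoints' difference, ∂[p,q] = q − p.
As a 6×12 matrix over Z this has rank 5, with invariant factors (1,1,1,1,1).

∂_2: C_2 → C_1 acts by ∂[p,q,r] = [q,r] − [p,r] + [p,q]. For instance
  ∂ace = ce − ae + ac,
  ∂abc = bc − ac + ab.
As a 12×6 matrix over Z this has rank 6, with invariant factors (1,1,1,1,1,1).

Now H_k = ker ∂_k / im ∂_{k+1}, so:

  H_0: rank C_0 − rank ∂_1 = 6 − 5 = 1, and the invariant factors of ∂_1 are all 1, so H_0 = Z.
  H_1: rank ker ∂_1 − rank ∂_2 = (12 − 5) − 6 = 1, and the invariant factors of ∂_2 are all 1, so H_1 = Z.
  H_2: rank ker ∂_2 − rank ∂_3 = (6 − 6) − 0 = 0, and there is no ∂_3, so H_2 = 0.

(K is a triangulation of the cylinder S^1 x I.)

H_0 ≅ Z,  H_1 ≅ Z,  H_2 = 0.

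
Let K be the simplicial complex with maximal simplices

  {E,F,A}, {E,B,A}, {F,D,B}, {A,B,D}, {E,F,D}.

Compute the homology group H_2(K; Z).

H_2 ≅ 0.

Order the vertices as A < B < D < E < F. Listing each simplex with vertices in this order, K has dimension 2 with simplices:

  0-simplices (5): A, B, D, E, F
  1-simplices (10): AB, AD, AE, AF, BD, BE, BF, DE, DF, EF
  2-simplices (5): ABD, ABE, AEF, BDF, DEF

so the chain groups are C_0 ≅ Z^5, C_1 ≅ Z^10, C_2 ≅ Z^5.

Boundary ∂_1: C_1 → C_0 sends each edge [p,q] (with p < q) to q − p. For instance
  ∂AD = D − A.
The resulting 5×10 matrix has rank 4, and its Smith normal form has invariant factors (1,1,1,1).

Boundary ∂_2: C_2 → C_1 sends each 2-simplex [p,q,r] to [q,r] − [p,r] + [p,q]. For instance
  ∂BDF = DF − BF + BD,
  ∂ABE = BE − AE + AB.
The resulting 10×5 matrix has rank 5, and its Smith normal form has invariant factors (1,1,1,1,1).

From H_k ≅ ker(∂_k) / im(∂_{k+1}) we obtain:

  H_2: rank ker ∂_2 − rank ∂_3 = (5 − 5) − 0 = 0, and there is no ∂_3, so H_2 = 0.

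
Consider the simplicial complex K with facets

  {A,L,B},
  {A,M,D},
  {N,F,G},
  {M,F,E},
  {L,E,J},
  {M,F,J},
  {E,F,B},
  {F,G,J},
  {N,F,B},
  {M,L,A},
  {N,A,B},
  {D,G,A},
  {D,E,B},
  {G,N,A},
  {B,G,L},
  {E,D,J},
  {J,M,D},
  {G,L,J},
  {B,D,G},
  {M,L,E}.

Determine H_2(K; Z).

H_2 = 0.

K has 10 vertices, 30 edges, 20 triangles.
rank ∂_2 = 20, rank ∂_3 = 0 ⇒ b_2 = 20 − 20 − 0 = 0. So H_2 ≅ 0.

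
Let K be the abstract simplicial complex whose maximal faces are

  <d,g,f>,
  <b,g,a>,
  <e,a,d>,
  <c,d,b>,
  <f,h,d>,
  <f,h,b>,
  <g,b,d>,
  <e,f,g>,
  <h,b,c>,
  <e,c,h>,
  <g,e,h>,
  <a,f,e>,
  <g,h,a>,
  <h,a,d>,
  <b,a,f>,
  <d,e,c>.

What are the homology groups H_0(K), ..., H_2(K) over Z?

Order the vertices as a < b < c < d < e < f < g < h. Listing each simplex with vertices in this order, K has dimension 2 with simplices:

  0-simplices (8): a, b, c, d, e, f, g, h
  1-simplices (24): ab, ad, ae, af, ag, ah, bc, bd, bf, bg, bh, cd, ce, ch, de, df, dg, dh, ef, eg, eh, fg, fh, gh
  2-simplices (16): abf, abg, ade, adh, aef, agh, bcd, bch, bdg, bfh, cde, ceh, dfg, dfh, efg, egh

giving chain groups C_0 ≅ Z^8, C_1 ≅ Z^24, C_2 ≅ Z^16.

Boundary ∂_1: C_1 → C_0 is given by ∂[p,q] = [q] − [p]. For instance
  ∂ch = h − c.
As a 8×24 matrix over Z this has rank 7, with invariant factors (1,1,1,1,1,1,1).

Boundary ∂_2: C_2 → C_1 acts by ∂[p,q,r] = [q,r] − [p,r] + [p,q]. For instance
  ∂bfh = fh − bh + bf,
  ∂dfg = fg − dg + df.
This gives a 24×16 integer matrix of rank 15; reducing to Smith normal form yields diagonal entries (1,1,1,1,1,1,1,1,1,1,1,1,1,1,1).

Reading off H_k = ker ∂_k / im ∂_{k+1}:

  H_0: rank C_0 − rank ∂_1 = 8 − 7 = 1, and the invariant factors of ∂_1 are all 1, so H_0 = Z.
  H_1: rank ker ∂_1 − rank ∂_2 = (24 − 7) − 15 = 2, and the invariant factors of ∂_2 are all 1, so H_1 = Z^2.
  H_2: rank ker ∂_2 − rank ∂_3 = (16 − 15) − 0 = 1, and there is no ∂_3, so H_2 = Z.

As a check, the Euler characteristic is 8 − 24 + 16 = 0, which agrees with 1 − 2 + 1 = 0.
(K is a triangulation of the torus T^2.)

H_0 = Z,  H_1 = Z^2,  H_2 = Z.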